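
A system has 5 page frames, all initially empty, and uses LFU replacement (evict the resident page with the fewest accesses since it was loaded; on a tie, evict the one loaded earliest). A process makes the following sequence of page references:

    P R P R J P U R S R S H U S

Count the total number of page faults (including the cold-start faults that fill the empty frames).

6

P → miss, frames [P]
R → miss, frames [P, R]
P → hit
R → hit
J → miss, frames [P, R, J]
P → hit
U → miss, frames [P, R, J, U]
R → hit
S → miss, frames [P, R, J, U, S]
R → hit
S → hit
H → miss, evict J, frames [P, R, U, S, H]
U → hit
S → hit
Page faults: 6.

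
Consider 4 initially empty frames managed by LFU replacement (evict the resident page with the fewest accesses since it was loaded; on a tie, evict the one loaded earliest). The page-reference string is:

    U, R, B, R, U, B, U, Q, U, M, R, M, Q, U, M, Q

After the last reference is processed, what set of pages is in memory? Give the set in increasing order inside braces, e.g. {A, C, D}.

U → miss, frames {U}
R → miss, frames {U,R}
B → miss, frames {U,R,B}
R → hit
U → hit
B → hit
U → hit
Q → miss, frames {U,R,B,Q}
U → hit
M → miss, evict Q, frames {U,R,B,M}
R → hit
M → hit
Q → miss, evict B, frames {U,R,M,Q}
U → hit
M → hit
Q → hit

{M, Q, R, U}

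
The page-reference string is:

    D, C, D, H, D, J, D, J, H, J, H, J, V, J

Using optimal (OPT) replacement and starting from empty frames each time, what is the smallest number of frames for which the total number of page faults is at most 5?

f=1: 14 faults
f=2: 6 faults
f=3: 5 faults
f=4: 5 faults
f=5: 5 faults
Smallest f with faults ≤ 5 is 3.

3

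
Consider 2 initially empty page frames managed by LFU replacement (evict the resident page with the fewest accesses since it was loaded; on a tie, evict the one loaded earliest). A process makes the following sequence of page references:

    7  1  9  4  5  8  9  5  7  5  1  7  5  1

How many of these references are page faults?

7 -> miss, frames [7]
1 -> miss, frames [7, 1]
9 -> miss, evict 7, frames [1, 9]
4 -> miss, evict 1, frames [9, 4]
5 -> miss, evict 9, frames [4, 5]
8 -> miss, evict 4, frames [5, 8]
9 -> miss, evict 5, frames [8, 9]
5 -> miss, evict 8, frames [9, 5]
7 -> miss, evict 9, frames [5, 7]
5 -> hit
1 -> miss, evict 7, frames [5, 1]
7 -> miss, evict 1, frames [5, 7]
5 -> hit
1 -> miss, evict 7, frames [5, 1]
Page faults: 12.

12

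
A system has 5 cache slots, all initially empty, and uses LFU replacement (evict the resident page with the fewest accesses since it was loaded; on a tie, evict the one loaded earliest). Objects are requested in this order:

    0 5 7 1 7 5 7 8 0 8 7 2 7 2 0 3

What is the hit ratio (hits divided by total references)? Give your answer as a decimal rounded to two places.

0.56

0: miss, frames {0}
5: miss, frames {0,5}
7: miss, frames {0,5,7}
1: miss, frames {0,5,7,1}
7: hit
5: hit
7: hit
8: miss, frames {0,5,7,1,8}
0: hit
8: hit
7: hit
2: miss, evict 1, frames {0,5,7,8,2}
7: hit
2: hit
0: hit
3: miss, evict 5, frames {0,7,8,2,3}
Hits: 9 of 16 references → 9/16 = 0.5625.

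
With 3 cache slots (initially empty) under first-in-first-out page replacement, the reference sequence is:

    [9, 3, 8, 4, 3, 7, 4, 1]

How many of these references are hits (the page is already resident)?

9 -> miss, frames (9)
3 -> miss, frames (9 3)
8 -> miss, frames (9 3 8)
4 -> miss, evict 9, frames (3 8 4)
3 -> hit
7 -> miss, evict 3, frames (8 4 7)
4 -> hit
1 -> miss, evict 8, frames (4 7 1)
Hits: 2.

2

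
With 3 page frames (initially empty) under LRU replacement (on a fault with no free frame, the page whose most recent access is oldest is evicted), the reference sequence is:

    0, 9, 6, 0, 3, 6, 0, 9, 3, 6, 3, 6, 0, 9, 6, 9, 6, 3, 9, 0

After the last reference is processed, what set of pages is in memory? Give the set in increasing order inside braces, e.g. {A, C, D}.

{0, 3, 9}

0 -> miss, frames [0]
9 -> miss, frames [0, 9]
6 -> miss, frames [0, 9, 6]
0 -> hit
3 -> miss, evict 9, frames [6, 0, 3]
6 -> hit
0 -> hit
9 -> miss, evict 3, frames [6, 0, 9]
3 -> miss, evict 6, frames [0, 9, 3]
6 -> miss, evict 0, frames [9, 3, 6]
3 -> hit
6 -> hit
0 -> miss, evict 9, frames [3, 6, 0]
9 -> miss, evict 3, frames [6, 0, 9]
6 -> hit
9 -> hit
6 -> hit
3 -> miss, evict 0, frames [9, 6, 3]
9 -> hit
0 -> miss, evict 6, frames [3, 9, 0]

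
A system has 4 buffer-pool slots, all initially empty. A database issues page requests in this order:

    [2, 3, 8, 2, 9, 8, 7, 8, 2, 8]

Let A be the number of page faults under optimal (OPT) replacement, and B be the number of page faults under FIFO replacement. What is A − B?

Under OPT: F F F . F . F . . . → 5 faults.
Under FIFO: F F F . F . F . F . → 6 faults.
A − B = 5 − 6 = -1.

-1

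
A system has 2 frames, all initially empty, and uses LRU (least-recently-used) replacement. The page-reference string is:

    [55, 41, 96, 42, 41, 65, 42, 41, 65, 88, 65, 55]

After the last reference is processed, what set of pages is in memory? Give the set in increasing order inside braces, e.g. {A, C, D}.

{55, 65}

55: miss, frames [55]
41: miss, frames [55, 41]
96: miss, evict 55, frames [41, 96]
42: miss, evict 41, frames [96, 42]
41: miss, evict 96, frames [42, 41]
65: miss, evict 42, frames [41, 65]
42: miss, evict 41, frames [65, 42]
41: miss, evict 65, frames [42, 41]
65: miss, evict 42, frames [41, 65]
88: miss, evict 41, frames [65, 88]
65: hit
55: miss, evict 88, frames [65, 55]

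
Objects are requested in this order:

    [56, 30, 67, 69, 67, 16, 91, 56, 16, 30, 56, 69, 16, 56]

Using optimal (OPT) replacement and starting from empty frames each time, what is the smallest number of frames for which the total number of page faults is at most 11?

f=1: 14 faults
f=2: 10 faults
f=3: 8 faults
f=4: 7 faults
f=5: 6 faults
f=6: 6 faults
Smallest f with faults ≤ 11 is 2.

2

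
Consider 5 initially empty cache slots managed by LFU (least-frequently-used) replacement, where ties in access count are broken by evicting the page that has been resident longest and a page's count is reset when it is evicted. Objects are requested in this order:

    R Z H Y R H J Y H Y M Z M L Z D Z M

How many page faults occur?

11

R → fault, frames [R]
Z → fault, frames [R, Z]
H → fault, frames [R, Z, H]
Y → fault, frames [R, Z, H, Y]
R → hit
H → hit
J → fault, frames [R, Z, H, Y, J]
Y → hit
H → hit
Y → hit
M → fault, evict Z, frames [R, H, Y, J, M]
Z → fault, evict J, frames [R, H, Y, M, Z]
M → hit
L → fault, evict Z, frames [R, H, Y, M, L]
Z → fault, evict L, frames [R, H, Y, M, Z]
D → fault, evict Z, frames [R, H, Y, M, D]
Z → fault, evict D, frames [R, H, Y, M, Z]
M → hit
Page faults: 11.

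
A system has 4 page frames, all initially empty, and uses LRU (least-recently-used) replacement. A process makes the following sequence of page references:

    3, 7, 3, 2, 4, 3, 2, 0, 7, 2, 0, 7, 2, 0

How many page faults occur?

6

3 -> fault, frames [3]
7 -> fault, frames [3, 7]
3 -> hit
2 -> fault, frames [7, 3, 2]
4 -> fault, frames [7, 3, 2, 4]
3 -> hit
2 -> hit
0 -> fault, evict 7, frames [4, 3, 2, 0]
7 -> fault, evict 4, frames [3, 2, 0, 7]
2 -> hit
0 -> hit
7 -> hit
2 -> hit
0 -> hit
Page faults: 6.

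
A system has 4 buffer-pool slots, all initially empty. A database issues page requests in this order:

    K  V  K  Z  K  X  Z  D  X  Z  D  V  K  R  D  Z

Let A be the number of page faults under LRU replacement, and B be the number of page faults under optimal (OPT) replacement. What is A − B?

Under LRU: F F . F . F . F . . . F F F . F → 9 faults.
Under OPT: F F . F . F . F . . . . F F . . → 7 faults.
A − B = 9 − 7 = 2.

2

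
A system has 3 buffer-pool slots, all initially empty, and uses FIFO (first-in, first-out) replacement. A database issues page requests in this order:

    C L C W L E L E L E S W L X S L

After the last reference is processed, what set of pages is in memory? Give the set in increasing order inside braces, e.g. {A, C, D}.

C -> miss, frames [C]
L -> miss, frames [C, L]
C -> hit
W -> miss, frames [C, L, W]
L -> hit
E -> miss, evict C, frames [L, W, E]
L -> hit
E -> hit
L -> hit
E -> hit
S -> miss, evict L, frames [W, E, S]
W -> hit
L -> miss, evict W, frames [E, S, L]
X -> miss, evict E, frames [S, L, X]
S -> hit
L -> hit

{L, S, X}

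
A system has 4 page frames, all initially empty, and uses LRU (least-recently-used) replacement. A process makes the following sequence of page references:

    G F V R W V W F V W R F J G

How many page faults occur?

7

G: fault, frames [G]
F: fault, frames [G, F]
V: fault, frames [G, F, V]
R: fault, frames [G, F, V, R]
W: fault, evict G, frames [F, V, R, W]
V: hit
W: hit
F: hit
V: hit
W: hit
R: hit
F: hit
J: fault, evict V, frames [W, R, F, J]
G: fault, evict W, frames [R, F, J, G]
Page faults: 7.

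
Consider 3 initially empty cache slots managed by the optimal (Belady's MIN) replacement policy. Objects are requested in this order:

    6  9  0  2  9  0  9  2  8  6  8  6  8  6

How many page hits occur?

8

6: miss, frames {6}
9: miss, frames {6,9}
0: miss, frames {6,9,0}
2: miss, evict 6, frames {9,0,2}
9: hit
0: hit
9: hit
2: hit
8: miss, evict 2, frames {9,0,8}
6: miss, evict 0, frames {9,8,6}
8: hit
6: hit
8: hit
6: hit
Hits: 8.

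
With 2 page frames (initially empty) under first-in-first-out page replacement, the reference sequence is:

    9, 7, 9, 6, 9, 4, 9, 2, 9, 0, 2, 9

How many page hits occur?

2

9: fault, frames (9)
7: fault, frames (9 7)
9: hit
6: fault, evict 9, frames (7 6)
9: fault, evict 7, frames (6 9)
4: fault, evict 6, frames (9 4)
9: hit
2: fault, evict 9, frames (4 2)
9: fault, evict 4, frames (2 9)
0: fault, evict 2, frames (9 0)
2: fault, evict 9, frames (0 2)
9: fault, evict 0, frames (2 9)
Hits: 2.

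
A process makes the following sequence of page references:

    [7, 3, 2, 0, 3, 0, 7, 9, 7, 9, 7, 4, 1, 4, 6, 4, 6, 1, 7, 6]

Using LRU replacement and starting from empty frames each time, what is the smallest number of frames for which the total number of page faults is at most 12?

3

f=1: 20 faults
f=2: 13 faults
f=3: 10 faults
f=4: 8 faults
f=5: 8 faults
f=6: 8 faults
f=7: 8 faults
f=8: 8 faults
Smallest f with faults ≤ 12 is 3.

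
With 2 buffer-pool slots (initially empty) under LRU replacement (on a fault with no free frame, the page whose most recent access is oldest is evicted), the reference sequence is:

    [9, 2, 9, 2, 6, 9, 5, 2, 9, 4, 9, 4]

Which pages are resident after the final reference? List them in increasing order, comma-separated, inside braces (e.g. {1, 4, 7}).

9: miss, frames {9}
2: miss, frames {9,2}
9: hit
2: hit
6: miss, evict 9, frames {2,6}
9: miss, evict 2, frames {6,9}
5: miss, evict 6, frames {9,5}
2: miss, evict 9, frames {5,2}
9: miss, evict 5, frames {2,9}
4: miss, evict 2, frames {9,4}
9: hit
4: hit

{4, 9}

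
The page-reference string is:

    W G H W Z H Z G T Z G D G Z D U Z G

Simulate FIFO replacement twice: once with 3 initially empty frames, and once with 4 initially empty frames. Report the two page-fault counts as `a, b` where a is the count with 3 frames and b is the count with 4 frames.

10, 9

3 frames: F F F . F . . . F . F F . F . F . F → 10 faults.
4 frames: F F F . F . . . F . . F F . . F F . → 9 faults.
9 < 10: adding a frame reduced faults, as is typical.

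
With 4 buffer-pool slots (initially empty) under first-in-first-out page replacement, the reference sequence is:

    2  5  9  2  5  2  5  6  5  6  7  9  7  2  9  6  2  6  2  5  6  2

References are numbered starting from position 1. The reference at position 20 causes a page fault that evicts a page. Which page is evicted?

pos 1: 2: miss, frames [2]
pos 2: 5: miss, frames [2, 5]
pos 3: 9: miss, frames [2, 5, 9]
pos 4: 2: hit
pos 5: 5: hit
pos 6: 2: hit
pos 7: 5: hit
pos 8: 6: miss, frames [2, 5, 9, 6]
pos 9: 5: hit
pos 10: 6: hit
pos 11: 7: miss, evict 2, frames [5, 9, 6, 7]
pos 12: 9: hit
pos 13: 7: hit
pos 14: 2: miss, evict 5, frames [9, 6, 7, 2]
pos 15: 9: hit
pos 16: 6: hit
pos 17: 2: hit
pos 18: 6: hit
pos 19: 2: hit
pos 20: 5: miss, evict 9, frames [6, 7, 2, 5]
At position 20, page 9 is evicted.

9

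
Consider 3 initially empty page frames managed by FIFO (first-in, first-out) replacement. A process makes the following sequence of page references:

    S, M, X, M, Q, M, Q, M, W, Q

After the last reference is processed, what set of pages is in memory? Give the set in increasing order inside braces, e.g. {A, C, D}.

{Q, W, X}

S: miss, frames {S}
M: miss, frames {S,M}
X: miss, frames {S,M,X}
M: hit
Q: miss, evict S, frames {M,X,Q}
M: hit
Q: hit
M: hit
W: miss, evict M, frames {X,Q,W}
Q: hit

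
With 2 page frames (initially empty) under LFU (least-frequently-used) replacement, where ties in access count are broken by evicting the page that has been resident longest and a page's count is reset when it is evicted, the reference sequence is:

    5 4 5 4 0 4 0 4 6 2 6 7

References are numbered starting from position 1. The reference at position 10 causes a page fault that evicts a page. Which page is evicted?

6

pos 1: 5 -> fault, frames [5]
pos 2: 4 -> fault, frames [5, 4]
pos 3: 5 -> hit
pos 4: 4 -> hit
pos 5: 0 -> fault, evict 5, frames [4, 0]
pos 6: 4 -> hit
pos 7: 0 -> hit
pos 8: 4 -> hit
pos 9: 6 -> fault, evict 0, frames [4, 6]
pos 10: 2 -> fault, evict 6, frames [4, 2]
At position 10, page 6 is evicted.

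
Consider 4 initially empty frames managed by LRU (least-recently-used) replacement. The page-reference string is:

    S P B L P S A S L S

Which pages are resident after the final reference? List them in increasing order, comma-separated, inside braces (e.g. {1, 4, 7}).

{A, L, P, S}

S: fault, frames [S]
P: fault, frames [S, P]
B: fault, frames [S, P, B]
L: fault, frames [S, P, B, L]
P: hit
S: hit
A: fault, evict B, frames [L, P, S, A]
S: hit
L: hit
S: hit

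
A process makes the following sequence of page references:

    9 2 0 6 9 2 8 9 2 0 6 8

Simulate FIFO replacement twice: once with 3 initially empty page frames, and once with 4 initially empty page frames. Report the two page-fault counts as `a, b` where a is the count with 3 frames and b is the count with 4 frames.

3 frames: F F F F F F F . . F F . → 9 faults.
4 frames: F F F F . . F F F F F F → 10 faults.
10 > 9: adding a frame increased faults — Belady's anomaly.

9, 10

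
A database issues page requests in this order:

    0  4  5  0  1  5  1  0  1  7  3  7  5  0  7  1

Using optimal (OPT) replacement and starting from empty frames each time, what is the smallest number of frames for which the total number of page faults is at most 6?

5

f=1: 16 faults
f=2: 10 faults
f=3: 8 faults
f=4: 7 faults
f=5: 6 faults
f=6: 6 faults
Smallest f with faults ≤ 6 is 5.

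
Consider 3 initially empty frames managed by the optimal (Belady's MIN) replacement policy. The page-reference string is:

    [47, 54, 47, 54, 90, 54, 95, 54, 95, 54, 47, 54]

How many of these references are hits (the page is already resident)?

8

47 → miss, frames {47}
54 → miss, frames {47,54}
47 → hit
54 → hit
90 → miss, frames {47,54,90}
54 → hit
95 → miss, evict 90, frames {47,54,95}
54 → hit
95 → hit
54 → hit
47 → hit
54 → hit
Hits: 8.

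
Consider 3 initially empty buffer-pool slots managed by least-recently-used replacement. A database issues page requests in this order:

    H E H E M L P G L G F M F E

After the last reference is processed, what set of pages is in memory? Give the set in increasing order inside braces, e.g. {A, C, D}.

{E, F, M}

H -> fault, frames [H]
E -> fault, frames [H, E]
H -> hit
E -> hit
M -> fault, frames [H, E, M]
L -> fault, evict H, frames [E, M, L]
P -> fault, evict E, frames [M, L, P]
G -> fault, evict M, frames [L, P, G]
L -> hit
G -> hit
F -> fault, evict P, frames [L, G, F]
M -> fault, evict L, frames [G, F, M]
F -> hit
E -> fault, evict G, frames [M, F, E]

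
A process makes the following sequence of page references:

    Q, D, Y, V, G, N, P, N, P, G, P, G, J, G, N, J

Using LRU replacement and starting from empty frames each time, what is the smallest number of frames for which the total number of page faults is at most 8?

f=1: 16 faults
f=2: 11 faults
f=3: 9 faults
f=4: 8 faults
f=5: 8 faults
f=6: 8 faults
f=7: 8 faults
f=8: 8 faults
Smallest f with faults ≤ 8 is 4.

4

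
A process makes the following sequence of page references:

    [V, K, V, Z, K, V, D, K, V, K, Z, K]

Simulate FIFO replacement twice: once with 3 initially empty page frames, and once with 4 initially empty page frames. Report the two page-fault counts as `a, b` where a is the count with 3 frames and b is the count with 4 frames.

7, 4

3 frames: F F . F . . F . F F F . → 7 faults.
4 frames: F F . F . . F . . . . . → 4 faults.
4 < 7: adding a frame reduced faults, as is typical.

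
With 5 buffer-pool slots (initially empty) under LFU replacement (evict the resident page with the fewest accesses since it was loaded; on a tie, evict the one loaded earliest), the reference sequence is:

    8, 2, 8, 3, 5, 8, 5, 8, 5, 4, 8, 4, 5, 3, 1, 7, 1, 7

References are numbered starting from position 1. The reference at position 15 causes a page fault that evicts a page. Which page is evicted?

pos 1: 8: fault, frames (8)
pos 2: 2: fault, frames (8 2)
pos 3: 8: hit
pos 4: 3: fault, frames (8 2 3)
pos 5: 5: fault, frames (8 2 3 5)
pos 6: 8: hit
pos 7: 5: hit
pos 8: 8: hit
pos 9: 5: hit
pos 10: 4: fault, frames (8 2 3 5 4)
pos 11: 8: hit
pos 12: 4: hit
pos 13: 5: hit
pos 14: 3: hit
pos 15: 1: fault, evict 2, frames (8 3 5 4 1)
At position 15, page 2 is evicted.

2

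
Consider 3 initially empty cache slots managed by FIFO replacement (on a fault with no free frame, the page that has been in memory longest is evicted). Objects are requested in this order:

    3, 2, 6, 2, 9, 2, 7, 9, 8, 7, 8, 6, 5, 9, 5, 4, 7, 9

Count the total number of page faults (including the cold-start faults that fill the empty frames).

3 → fault, frames [3]
2 → fault, frames [3, 2]
6 → fault, frames [3, 2, 6]
2 → hit
9 → fault, evict 3, frames [2, 6, 9]
2 → hit
7 → fault, evict 2, frames [6, 9, 7]
9 → hit
8 → fault, evict 6, frames [9, 7, 8]
7 → hit
8 → hit
6 → fault, evict 9, frames [7, 8, 6]
5 → fault, evict 7, frames [8, 6, 5]
9 → fault, evict 8, frames [6, 5, 9]
5 → hit
4 → fault, evict 6, frames [5, 9, 4]
7 → fault, evict 5, frames [9, 4, 7]
9 → hit
Page faults: 11.

11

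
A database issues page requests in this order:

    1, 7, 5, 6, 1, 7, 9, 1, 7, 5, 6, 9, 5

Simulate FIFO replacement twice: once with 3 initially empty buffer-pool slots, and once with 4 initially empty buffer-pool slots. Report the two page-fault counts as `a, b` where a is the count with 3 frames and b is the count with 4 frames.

9, 10

3 frames: F F F F F F F . . F F . . → 9 faults.
4 frames: F F F F . . F F F F F F . → 10 faults.
10 > 9: adding a frame increased faults — Belady's anomaly.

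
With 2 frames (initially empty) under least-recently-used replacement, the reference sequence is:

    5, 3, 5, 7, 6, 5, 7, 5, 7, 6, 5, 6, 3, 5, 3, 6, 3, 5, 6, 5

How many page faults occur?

5: miss, frames {5}
3: miss, frames {5,3}
5: hit
7: miss, evict 3, frames {5,7}
6: miss, evict 5, frames {7,6}
5: miss, evict 7, frames {6,5}
7: miss, evict 6, frames {5,7}
5: hit
7: hit
6: miss, evict 5, frames {7,6}
5: miss, evict 7, frames {6,5}
6: hit
3: miss, evict 5, frames {6,3}
5: miss, evict 6, frames {3,5}
3: hit
6: miss, evict 5, frames {3,6}
3: hit
5: miss, evict 6, frames {3,5}
6: miss, evict 3, frames {5,6}
5: hit
Page faults: 13.

13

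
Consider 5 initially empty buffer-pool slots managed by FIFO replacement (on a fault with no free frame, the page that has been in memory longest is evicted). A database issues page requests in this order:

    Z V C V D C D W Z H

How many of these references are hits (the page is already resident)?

Z → miss, frames {Z}
V → miss, frames {Z,V}
C → miss, frames {Z,V,C}
V → hit
D → miss, frames {Z,V,C,D}
C → hit
D → hit
W → miss, frames {Z,V,C,D,W}
Z → hit
H → miss, evict Z, frames {V,C,D,W,H}
Hits: 4.

4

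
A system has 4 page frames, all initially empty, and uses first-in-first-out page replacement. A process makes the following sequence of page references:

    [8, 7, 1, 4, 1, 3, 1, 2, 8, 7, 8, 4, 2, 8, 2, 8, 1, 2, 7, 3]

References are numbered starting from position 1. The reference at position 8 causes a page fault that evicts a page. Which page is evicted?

7

pos 1: 8: miss, frames {8}
pos 2: 7: miss, frames {8,7}
pos 3: 1: miss, frames {8,7,1}
pos 4: 4: miss, frames {8,7,1,4}
pos 5: 1: hit
pos 6: 3: miss, evict 8, frames {7,1,4,3}
pos 7: 1: hit
pos 8: 2: miss, evict 7, frames {1,4,3,2}
At position 8, page 7 is evicted.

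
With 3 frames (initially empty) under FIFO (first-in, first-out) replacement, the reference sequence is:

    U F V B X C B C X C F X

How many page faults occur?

U -> fault, frames {U}
F -> fault, frames {U,F}
V -> fault, frames {U,F,V}
B -> fault, evict U, frames {F,V,B}
X -> fault, evict F, frames {V,B,X}
C -> fault, evict V, frames {B,X,C}
B -> hit
C -> hit
X -> hit
C -> hit
F -> fault, evict B, frames {X,C,F}
X -> hit
Page faults: 7.

7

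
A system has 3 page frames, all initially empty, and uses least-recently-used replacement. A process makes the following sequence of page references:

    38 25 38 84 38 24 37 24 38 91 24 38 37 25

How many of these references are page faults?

8

38: fault, frames (38)
25: fault, frames (38 25)
38: hit
84: fault, frames (25 38 84)
38: hit
24: fault, evict 25, frames (84 38 24)
37: fault, evict 84, frames (38 24 37)
24: hit
38: hit
91: fault, evict 37, frames (24 38 91)
24: hit
38: hit
37: fault, evict 91, frames (24 38 37)
25: fault, evict 24, frames (38 37 25)
Page faults: 8.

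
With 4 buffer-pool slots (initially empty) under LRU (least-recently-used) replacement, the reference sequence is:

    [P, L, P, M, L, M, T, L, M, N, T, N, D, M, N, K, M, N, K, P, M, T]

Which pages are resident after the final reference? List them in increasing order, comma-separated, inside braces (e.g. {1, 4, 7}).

P -> fault, frames {P}
L -> fault, frames {P,L}
P -> hit
M -> fault, frames {L,P,M}
L -> hit
M -> hit
T -> fault, frames {P,L,M,T}
L -> hit
M -> hit
N -> fault, evict P, frames {T,L,M,N}
T -> hit
N -> hit
D -> fault, evict L, frames {M,T,N,D}
M -> hit
N -> hit
K -> fault, evict T, frames {D,M,N,K}
M -> hit
N -> hit
K -> hit
P -> fault, evict D, frames {M,N,K,P}
M -> hit
T -> fault, evict N, frames {K,P,M,T}

{K, M, P, T}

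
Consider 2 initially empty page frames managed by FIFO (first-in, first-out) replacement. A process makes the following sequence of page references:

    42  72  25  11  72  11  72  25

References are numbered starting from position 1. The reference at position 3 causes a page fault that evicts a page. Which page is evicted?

pos 1: 42 -> fault, frames {42}
pos 2: 72 -> fault, frames {42,72}
pos 3: 25 -> fault, evict 42, frames {72,25}
At position 3, page 42 is evicted.

42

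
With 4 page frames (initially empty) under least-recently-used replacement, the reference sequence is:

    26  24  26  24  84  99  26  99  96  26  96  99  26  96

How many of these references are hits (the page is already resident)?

26 -> miss, frames (26)
24 -> miss, frames (26 24)
26 -> hit
24 -> hit
84 -> miss, frames (26 24 84)
99 -> miss, frames (26 24 84 99)
26 -> hit
99 -> hit
96 -> miss, evict 24, frames (84 26 99 96)
26 -> hit
96 -> hit
99 -> hit
26 -> hit
96 -> hit
Hits: 9.

9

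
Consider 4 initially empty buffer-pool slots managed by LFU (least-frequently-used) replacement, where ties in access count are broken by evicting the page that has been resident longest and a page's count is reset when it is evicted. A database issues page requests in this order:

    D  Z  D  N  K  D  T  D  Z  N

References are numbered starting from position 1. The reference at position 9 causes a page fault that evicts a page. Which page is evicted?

pos 1: D -> miss, frames {D}
pos 2: Z -> miss, frames {D,Z}
pos 3: D -> hit
pos 4: N -> miss, frames {D,Z,N}
pos 5: K -> miss, frames {D,Z,N,K}
pos 6: D -> hit
pos 7: T -> miss, evict Z, frames {D,N,K,T}
pos 8: D -> hit
pos 9: Z -> miss, evict N, frames {D,K,T,Z}
At position 9, page N is evicted.

N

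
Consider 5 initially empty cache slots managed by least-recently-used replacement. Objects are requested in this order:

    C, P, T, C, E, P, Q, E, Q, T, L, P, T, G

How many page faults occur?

7

C: fault, frames (C)
P: fault, frames (C P)
T: fault, frames (C P T)
C: hit
E: fault, frames (P T C E)
P: hit
Q: fault, frames (T C E P Q)
E: hit
Q: hit
T: hit
L: fault, evict C, frames (P E Q T L)
P: hit
T: hit
G: fault, evict E, frames (Q L P T G)
Page faults: 7.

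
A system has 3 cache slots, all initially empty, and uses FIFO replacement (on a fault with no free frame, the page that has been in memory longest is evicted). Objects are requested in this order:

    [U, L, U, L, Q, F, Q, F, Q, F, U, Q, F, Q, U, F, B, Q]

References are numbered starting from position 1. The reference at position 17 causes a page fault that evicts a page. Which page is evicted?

Q

pos 1: U -> miss, frames (U)
pos 2: L -> miss, frames (U L)
pos 3: U -> hit
pos 4: L -> hit
pos 5: Q -> miss, frames (U L Q)
pos 6: F -> miss, evict U, frames (L Q F)
pos 7: Q -> hit
pos 8: F -> hit
pos 9: Q -> hit
pos 10: F -> hit
pos 11: U -> miss, evict L, frames (Q F U)
pos 12: Q -> hit
pos 13: F -> hit
pos 14: Q -> hit
pos 15: U -> hit
pos 16: F -> hit
pos 17: B -> miss, evict Q, frames (F U B)
At position 17, page Q is evicted.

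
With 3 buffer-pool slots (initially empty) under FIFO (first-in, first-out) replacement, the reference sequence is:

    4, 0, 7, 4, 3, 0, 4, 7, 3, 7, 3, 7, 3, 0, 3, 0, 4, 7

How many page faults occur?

7

4 → miss, frames {4}
0 → miss, frames {4,0}
7 → miss, frames {4,0,7}
4 → hit
3 → miss, evict 4, frames {0,7,3}
0 → hit
4 → miss, evict 0, frames {7,3,4}
7 → hit
3 → hit
7 → hit
3 → hit
7 → hit
3 → hit
0 → miss, evict 7, frames {3,4,0}
3 → hit
0 → hit
4 → hit
7 → miss, evict 3, frames {4,0,7}
Page faults: 7.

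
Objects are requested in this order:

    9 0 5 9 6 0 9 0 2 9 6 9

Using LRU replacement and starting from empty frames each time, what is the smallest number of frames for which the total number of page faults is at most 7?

3

f=1: 12 faults
f=2: 10 faults
f=3: 7 faults
f=4: 5 faults
f=5: 5 faults
Smallest f with faults ≤ 7 is 3.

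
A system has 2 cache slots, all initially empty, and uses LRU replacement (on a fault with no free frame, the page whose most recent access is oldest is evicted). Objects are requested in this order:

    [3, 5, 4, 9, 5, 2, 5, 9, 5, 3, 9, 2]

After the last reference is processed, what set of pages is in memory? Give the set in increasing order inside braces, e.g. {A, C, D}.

{2, 9}

3 -> fault, frames (3)
5 -> fault, frames (3 5)
4 -> fault, evict 3, frames (5 4)
9 -> fault, evict 5, frames (4 9)
5 -> fault, evict 4, frames (9 5)
2 -> fault, evict 9, frames (5 2)
5 -> hit
9 -> fault, evict 2, frames (5 9)
5 -> hit
3 -> fault, evict 9, frames (5 3)
9 -> fault, evict 5, frames (3 9)
2 -> fault, evict 3, frames (9 2)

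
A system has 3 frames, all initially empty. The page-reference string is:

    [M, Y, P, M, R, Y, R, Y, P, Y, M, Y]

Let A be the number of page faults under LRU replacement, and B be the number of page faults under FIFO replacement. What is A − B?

1

Under LRU: F F F . F F . . F . F . → 7 faults.
Under FIFO: F F F . F . . . . . F F → 6 faults.
A − B = 7 − 6 = 1.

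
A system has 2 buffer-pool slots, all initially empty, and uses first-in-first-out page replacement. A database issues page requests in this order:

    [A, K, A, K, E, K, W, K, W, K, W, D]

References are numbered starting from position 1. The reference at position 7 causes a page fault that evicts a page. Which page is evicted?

K

pos 1: A: fault, frames {A}
pos 2: K: fault, frames {A,K}
pos 3: A: hit
pos 4: K: hit
pos 5: E: fault, evict A, frames {K,E}
pos 6: K: hit
pos 7: W: fault, evict K, frames {E,W}
At position 7, page K is evicted.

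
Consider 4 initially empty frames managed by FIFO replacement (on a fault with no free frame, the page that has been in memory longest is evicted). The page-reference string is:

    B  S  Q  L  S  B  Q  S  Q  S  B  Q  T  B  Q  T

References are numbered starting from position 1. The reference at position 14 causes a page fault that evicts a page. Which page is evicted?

pos 1: B: fault, frames [B]
pos 2: S: fault, frames [B, S]
pos 3: Q: fault, frames [B, S, Q]
pos 4: L: fault, frames [B, S, Q, L]
pos 5: S: hit
pos 6: B: hit
pos 7: Q: hit
pos 8: S: hit
pos 9: Q: hit
pos 10: S: hit
pos 11: B: hit
pos 12: Q: hit
pos 13: T: fault, evict B, frames [S, Q, L, T]
pos 14: B: fault, evict S, frames [Q, L, T, B]
At position 14, page S is evicted.

S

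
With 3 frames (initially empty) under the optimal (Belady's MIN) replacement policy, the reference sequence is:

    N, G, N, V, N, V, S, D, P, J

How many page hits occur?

3

N → miss, frames (N)
G → miss, frames (N G)
N → hit
V → miss, frames (N G V)
N → hit
V → hit
S → miss, evict V, frames (N G S)
D → miss, evict S, frames (N G D)
P → miss, evict D, frames (N G P)
J → miss, evict P, frames (N G J)
Hits: 3.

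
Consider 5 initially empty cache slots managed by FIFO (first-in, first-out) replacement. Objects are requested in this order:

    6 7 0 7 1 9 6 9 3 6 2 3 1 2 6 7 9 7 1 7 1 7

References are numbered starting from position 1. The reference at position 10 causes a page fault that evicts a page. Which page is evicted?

pos 1: 6: miss, frames [6]
pos 2: 7: miss, frames [6, 7]
pos 3: 0: miss, frames [6, 7, 0]
pos 4: 7: hit
pos 5: 1: miss, frames [6, 7, 0, 1]
pos 6: 9: miss, frames [6, 7, 0, 1, 9]
pos 7: 6: hit
pos 8: 9: hit
pos 9: 3: miss, evict 6, frames [7, 0, 1, 9, 3]
pos 10: 6: miss, evict 7, frames [0, 1, 9, 3, 6]
At position 10, page 7 is evicted.

7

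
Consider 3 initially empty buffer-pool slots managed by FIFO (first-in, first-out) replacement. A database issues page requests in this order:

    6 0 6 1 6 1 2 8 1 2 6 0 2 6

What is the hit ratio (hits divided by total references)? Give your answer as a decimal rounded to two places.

6 -> fault, frames [6]
0 -> fault, frames [6, 0]
6 -> hit
1 -> fault, frames [6, 0, 1]
6 -> hit
1 -> hit
2 -> fault, evict 6, frames [0, 1, 2]
8 -> fault, evict 0, frames [1, 2, 8]
1 -> hit
2 -> hit
6 -> fault, evict 1, frames [2, 8, 6]
0 -> fault, evict 2, frames [8, 6, 0]
2 -> fault, evict 8, frames [6, 0, 2]
6 -> hit
Hits: 6 of 14 references → 6/14 = 0.4286.

0.43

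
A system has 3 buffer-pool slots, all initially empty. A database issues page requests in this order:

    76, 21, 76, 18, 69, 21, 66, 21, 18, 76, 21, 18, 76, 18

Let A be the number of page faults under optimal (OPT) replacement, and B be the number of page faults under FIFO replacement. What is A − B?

-2

Under OPT: F F . F F . F . . F . . . . → 6 faults.
Under FIFO: F F . F F . F F F F . . . . → 8 faults.
A − B = 6 − 8 = -2.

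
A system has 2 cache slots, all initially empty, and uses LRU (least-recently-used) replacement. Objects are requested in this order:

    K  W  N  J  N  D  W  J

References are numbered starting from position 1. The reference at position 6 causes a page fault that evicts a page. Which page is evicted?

J

pos 1: K -> miss, frames {K}
pos 2: W -> miss, frames {K,W}
pos 3: N -> miss, evict K, frames {W,N}
pos 4: J -> miss, evict W, frames {N,J}
pos 5: N -> hit
pos 6: D -> miss, evict J, frames {N,D}
At position 6, page J is evicted.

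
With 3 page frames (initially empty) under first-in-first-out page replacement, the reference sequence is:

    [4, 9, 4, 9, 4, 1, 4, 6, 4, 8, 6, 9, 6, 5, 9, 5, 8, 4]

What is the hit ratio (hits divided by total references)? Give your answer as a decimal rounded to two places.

0.39

4: miss, frames [4]
9: miss, frames [4, 9]
4: hit
9: hit
4: hit
1: miss, frames [4, 9, 1]
4: hit
6: miss, evict 4, frames [9, 1, 6]
4: miss, evict 9, frames [1, 6, 4]
8: miss, evict 1, frames [6, 4, 8]
6: hit
9: miss, evict 6, frames [4, 8, 9]
6: miss, evict 4, frames [8, 9, 6]
5: miss, evict 8, frames [9, 6, 5]
9: hit
5: hit
8: miss, evict 9, frames [6, 5, 8]
4: miss, evict 6, frames [5, 8, 4]
Hits: 7 of 18 references → 7/18 = 0.3889.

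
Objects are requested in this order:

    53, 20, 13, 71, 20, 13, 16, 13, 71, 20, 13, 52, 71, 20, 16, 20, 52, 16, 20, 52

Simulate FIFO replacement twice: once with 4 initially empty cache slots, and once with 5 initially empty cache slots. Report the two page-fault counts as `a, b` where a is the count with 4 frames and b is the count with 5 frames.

7, 6

4 frames: F F F F . . F . . . . F . F . . . . . . → 7 faults.
5 frames: F F F F . . F . . . . F . . . . . . . . → 6 faults.
6 < 7: adding a frame reduced faults, as is typical.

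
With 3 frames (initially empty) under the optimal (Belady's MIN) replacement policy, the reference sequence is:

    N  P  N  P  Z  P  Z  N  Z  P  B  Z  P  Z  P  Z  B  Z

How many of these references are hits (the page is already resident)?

14

N -> miss, frames {N}
P -> miss, frames {N,P}
N -> hit
P -> hit
Z -> miss, frames {N,P,Z}
P -> hit
Z -> hit
N -> hit
Z -> hit
P -> hit
B -> miss, evict N, frames {P,Z,B}
Z -> hit
P -> hit
Z -> hit
P -> hit
Z -> hit
B -> hit
Z -> hit
Hits: 14.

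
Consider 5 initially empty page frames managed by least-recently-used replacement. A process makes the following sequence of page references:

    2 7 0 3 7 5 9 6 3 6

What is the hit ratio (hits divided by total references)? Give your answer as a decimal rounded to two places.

2 -> miss, frames [2]
7 -> miss, frames [2, 7]
0 -> miss, frames [2, 7, 0]
3 -> miss, frames [2, 7, 0, 3]
7 -> hit
5 -> miss, frames [2, 0, 3, 7, 5]
9 -> miss, evict 2, frames [0, 3, 7, 5, 9]
6 -> miss, evict 0, frames [3, 7, 5, 9, 6]
3 -> hit
6 -> hit
Hits: 3 of 10 references → 3/10 = 0.3000.

0.30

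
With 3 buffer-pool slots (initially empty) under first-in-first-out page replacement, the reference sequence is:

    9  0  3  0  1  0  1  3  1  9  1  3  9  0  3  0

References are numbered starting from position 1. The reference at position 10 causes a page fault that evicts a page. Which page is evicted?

pos 1: 9 → miss, frames (9)
pos 2: 0 → miss, frames (9 0)
pos 3: 3 → miss, frames (9 0 3)
pos 4: 0 → hit
pos 5: 1 → miss, evict 9, frames (0 3 1)
pos 6: 0 → hit
pos 7: 1 → hit
pos 8: 3 → hit
pos 9: 1 → hit
pos 10: 9 → miss, evict 0, frames (3 1 9)
At position 10, page 0 is evicted.

0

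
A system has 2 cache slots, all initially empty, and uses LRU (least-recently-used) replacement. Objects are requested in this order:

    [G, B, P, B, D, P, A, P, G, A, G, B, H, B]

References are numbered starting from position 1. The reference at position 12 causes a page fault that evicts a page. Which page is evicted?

pos 1: G -> fault, frames {G}
pos 2: B -> fault, frames {G,B}
pos 3: P -> fault, evict G, frames {B,P}
pos 4: B -> hit
pos 5: D -> fault, evict P, frames {B,D}
pos 6: P -> fault, evict B, frames {D,P}
pos 7: A -> fault, evict D, frames {P,A}
pos 8: P -> hit
pos 9: G -> fault, evict A, frames {P,G}
pos 10: A -> fault, evict P, frames {G,A}
pos 11: G -> hit
pos 12: B -> fault, evict A, frames {G,B}
At position 12, page A is evicted.

A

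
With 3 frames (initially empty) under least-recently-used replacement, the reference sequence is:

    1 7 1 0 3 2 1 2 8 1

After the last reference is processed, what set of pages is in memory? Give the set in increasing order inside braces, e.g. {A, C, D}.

1: miss, frames (1)
7: miss, frames (1 7)
1: hit
0: miss, frames (7 1 0)
3: miss, evict 7, frames (1 0 3)
2: miss, evict 1, frames (0 3 2)
1: miss, evict 0, frames (3 2 1)
2: hit
8: miss, evict 3, frames (1 2 8)
1: hit

{1, 2, 8}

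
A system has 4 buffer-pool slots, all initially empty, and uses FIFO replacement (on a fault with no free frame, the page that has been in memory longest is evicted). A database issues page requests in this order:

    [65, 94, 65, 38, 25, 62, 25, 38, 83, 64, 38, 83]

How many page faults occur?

8

65 → miss, frames (65)
94 → miss, frames (65 94)
65 → hit
38 → miss, frames (65 94 38)
25 → miss, frames (65 94 38 25)
62 → miss, evict 65, frames (94 38 25 62)
25 → hit
38 → hit
83 → miss, evict 94, frames (38 25 62 83)
64 → miss, evict 38, frames (25 62 83 64)
38 → miss, evict 25, frames (62 83 64 38)
83 → hit
Page faults: 8.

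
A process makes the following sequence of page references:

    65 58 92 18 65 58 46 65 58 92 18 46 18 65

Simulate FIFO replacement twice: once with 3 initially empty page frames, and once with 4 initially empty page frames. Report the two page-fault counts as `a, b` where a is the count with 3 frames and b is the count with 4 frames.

3 frames: F F F F F F F . . F F . . F → 10 faults.
4 frames: F F F F . . F F F F F F . F → 11 faults.
11 > 10: adding a frame increased faults — Belady's anomaly.

10, 11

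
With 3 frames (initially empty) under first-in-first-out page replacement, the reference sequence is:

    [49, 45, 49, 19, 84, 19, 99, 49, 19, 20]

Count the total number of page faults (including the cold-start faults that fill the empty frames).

8

49: fault, frames [49]
45: fault, frames [49, 45]
49: hit
19: fault, frames [49, 45, 19]
84: fault, evict 49, frames [45, 19, 84]
19: hit
99: fault, evict 45, frames [19, 84, 99]
49: fault, evict 19, frames [84, 99, 49]
19: fault, evict 84, frames [99, 49, 19]
20: fault, evict 99, frames [49, 19, 20]
Page faults: 8.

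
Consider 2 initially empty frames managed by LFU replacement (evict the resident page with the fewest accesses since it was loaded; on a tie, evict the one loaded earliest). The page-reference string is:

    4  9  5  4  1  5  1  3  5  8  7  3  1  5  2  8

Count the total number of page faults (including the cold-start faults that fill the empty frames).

14

4: fault, frames (4)
9: fault, frames (4 9)
5: fault, evict 4, frames (9 5)
4: fault, evict 9, frames (5 4)
1: fault, evict 5, frames (4 1)
5: fault, evict 4, frames (1 5)
1: hit
3: fault, evict 5, frames (1 3)
5: fault, evict 3, frames (1 5)
8: fault, evict 5, frames (1 8)
7: fault, evict 8, frames (1 7)
3: fault, evict 7, frames (1 3)
1: hit
5: fault, evict 3, frames (1 5)
2: fault, evict 5, frames (1 2)
8: fault, evict 2, frames (1 8)
Page faults: 14.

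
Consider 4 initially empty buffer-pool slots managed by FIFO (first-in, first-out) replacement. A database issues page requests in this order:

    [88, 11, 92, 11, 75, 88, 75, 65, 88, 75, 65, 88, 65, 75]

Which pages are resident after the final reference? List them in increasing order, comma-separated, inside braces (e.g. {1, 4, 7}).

{65, 75, 88, 92}

88 -> miss, frames {88}
11 -> miss, frames {88,11}
92 -> miss, frames {88,11,92}
11 -> hit
75 -> miss, frames {88,11,92,75}
88 -> hit
75 -> hit
65 -> miss, evict 88, frames {11,92,75,65}
88 -> miss, evict 11, frames {92,75,65,88}
75 -> hit
65 -> hit
88 -> hit
65 -> hit
75 -> hit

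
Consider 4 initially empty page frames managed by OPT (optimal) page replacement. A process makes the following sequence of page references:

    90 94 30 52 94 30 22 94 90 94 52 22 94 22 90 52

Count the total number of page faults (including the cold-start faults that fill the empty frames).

5

90: fault, frames {90}
94: fault, frames {90,94}
30: fault, frames {90,94,30}
52: fault, frames {90,94,30,52}
94: hit
30: hit
22: fault, evict 30, frames {90,94,52,22}
94: hit
90: hit
94: hit
52: hit
22: hit
94: hit
22: hit
90: hit
52: hit
Page faults: 5.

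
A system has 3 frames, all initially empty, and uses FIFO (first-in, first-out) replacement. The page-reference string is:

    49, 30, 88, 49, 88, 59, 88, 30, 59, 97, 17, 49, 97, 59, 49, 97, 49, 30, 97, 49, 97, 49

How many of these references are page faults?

11

49 -> fault, frames [49]
30 -> fault, frames [49, 30]
88 -> fault, frames [49, 30, 88]
49 -> hit
88 -> hit
59 -> fault, evict 49, frames [30, 88, 59]
88 -> hit
30 -> hit
59 -> hit
97 -> fault, evict 30, frames [88, 59, 97]
17 -> fault, evict 88, frames [59, 97, 17]
49 -> fault, evict 59, frames [97, 17, 49]
97 -> hit
59 -> fault, evict 97, frames [17, 49, 59]
49 -> hit
97 -> fault, evict 17, frames [49, 59, 97]
49 -> hit
30 -> fault, evict 49, frames [59, 97, 30]
97 -> hit
49 -> fault, evict 59, frames [97, 30, 49]
97 -> hit
49 -> hit
Page faults: 11.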